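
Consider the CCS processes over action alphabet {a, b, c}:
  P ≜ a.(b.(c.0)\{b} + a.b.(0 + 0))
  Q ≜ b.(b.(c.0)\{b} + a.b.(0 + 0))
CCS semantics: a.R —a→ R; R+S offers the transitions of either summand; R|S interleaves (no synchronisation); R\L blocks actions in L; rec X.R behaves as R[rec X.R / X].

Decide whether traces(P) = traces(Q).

Reachable graph of P (6 states):
  m0 = a.(b.(c.0)\{b} + a.b.(0 + 0)) :: =a=> m1
  m1 = b.(c.0)\{b} + a.b.(0 + 0) :: =a=> m2, =b=> m3
  m2 = b.(0 + 0) :: =b=> m4
  m3 = (c.0)\{b} :: =c=> m5
  m4 = 0 + 0 :: ·
  m5 = 0\{b} :: ·
Reachable graph of Q (6 states):
  n0 = b.(b.(c.0)\{b} + a.b.(0 + 0)) :: =b=> n1
  n1 = b.(c.0)\{b} + a.b.(0 + 0) :: =a=> n2, =b=> n3
  n2 = b.(0 + 0) :: =b=> n4
  n3 = (c.0)\{b} :: =c=> n5
  n4 = 0 + 0 :: ·
  n5 = 0\{b} :: ·
Run σ = ⟨a⟩ on P: start {m0}
  after a @ step 1: {m1}
  — P admits the full trace.
Run σ = ⟨a⟩ on Q: start {n0}
  after a @ step 1: no successor for Q

NO — witness ⟨a⟩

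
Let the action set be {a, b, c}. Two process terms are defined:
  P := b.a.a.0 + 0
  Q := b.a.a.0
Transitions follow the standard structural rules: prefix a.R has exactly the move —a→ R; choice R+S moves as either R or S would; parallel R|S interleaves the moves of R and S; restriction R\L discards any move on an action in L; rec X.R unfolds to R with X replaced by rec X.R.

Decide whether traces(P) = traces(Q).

traces(P) = traces(Q)

P's transition system — 4 states:
  m0 = b.a.a.0 + 0 ⊢ —b→ m1
  m1 = a.a.0 ⊢ —a→ m2
  m2 = a.0 ⊢ —a→ m3
  m3 = 0 ⊢ deadlocked
Q's transition system — 4 states:
  n0 = b.a.a.0 ⊢ —b→ n1
  n1 = a.a.0 ⊢ —a→ n2
  n2 = a.0 ⊢ —a→ n3
  n3 = 0 ⊢ deadlocked
Partition-refinement fixed point:
  B0 = {m0, n0}
  B1 = {m1, n1}
  B2 = {m2, n2}
  B3 = {m3, n3}
m0 ∈ B0, n0 ∈ B0 → same block
Bisimilar ⇒ trace-equivalent.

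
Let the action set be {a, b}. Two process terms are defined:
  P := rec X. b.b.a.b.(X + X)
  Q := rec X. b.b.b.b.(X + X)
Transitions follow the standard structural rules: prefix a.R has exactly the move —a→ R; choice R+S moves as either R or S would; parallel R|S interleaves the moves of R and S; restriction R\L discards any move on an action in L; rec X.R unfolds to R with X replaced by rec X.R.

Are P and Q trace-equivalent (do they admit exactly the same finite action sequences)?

LTS(P): 5 reachable states
  u0 = rec X. b.b.a.b.(X + X) ⊢ --b--▸ u1
  u1 = b.a.b.((rec X. b.b.a.b.(X + X)) + (rec X. b.b.a.b.(X + X))) ⊢ --b--▸ u2
  u2 = a.b.((rec X. b.b.a.b.(X + X)) + (rec X. b.b.a.b.(X + X))) ⊢ --a--▸ u3
  u3 = b.((rec X. b.b.a.b.(X + X)) + (rec X. b.b.a.b.(X + X))) ⊢ --b--▸ u4
  u4 = (rec X. b.b.a.b.(X + X)) + (rec X. b.b.a.b.(X + X)) ⊢ --b--▸ u1
LTS(Q): 5 reachable states
  v0 = rec X. b.b.b.b.(X + X) ⊢ --b--▸ v1
  v1 = b.b.b.((rec X. b.b.b.b.(X + X)) + (rec X. b.b.b.b.(X + X))) ⊢ --b--▸ v2
  v2 = b.b.((rec X. b.b.b.b.(X + X)) + (rec X. b.b.b.b.(X + X))) ⊢ --b--▸ v3
  v3 = b.((rec X. b.b.b.b.(X + X)) + (rec X. b.b.b.b.(X + X))) ⊢ --b--▸ v4
  v4 = (rec X. b.b.b.b.(X + X)) + (rec X. b.b.b.b.(X + X)) ⊢ --b--▸ v1
Trace ⟨bba⟩ through P, begin at {u0}:
  after b @ step 1: {u1}
  after b @ step 2: {u2}
  after a @ step 3: {u3}
  ✓ P
Trace ⟨bba⟩ through Q, begin at {v0}:
  after b @ step 1: {v1}
  after b @ step 2: {v2}
  after a @ step 3: no successor for Q

trace-distinct — witness ⟨bba⟩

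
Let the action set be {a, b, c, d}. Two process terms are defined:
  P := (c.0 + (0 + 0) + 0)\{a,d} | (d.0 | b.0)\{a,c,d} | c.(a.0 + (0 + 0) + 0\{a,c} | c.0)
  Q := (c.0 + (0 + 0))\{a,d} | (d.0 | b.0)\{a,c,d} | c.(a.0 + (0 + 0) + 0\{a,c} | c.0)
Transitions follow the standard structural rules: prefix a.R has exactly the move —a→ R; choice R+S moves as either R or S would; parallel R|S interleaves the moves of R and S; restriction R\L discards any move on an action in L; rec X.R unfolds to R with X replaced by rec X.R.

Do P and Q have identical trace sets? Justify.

traces(P) = traces(Q)

Reachable graph of P (16 states):
  p0 = (c.0 + (0 + 0) + 0)\{a,d} | (d.0 | b.0)\{a,c,d} | c.(a.0 + (0 + 0) + 0\{a,c} | c.0) :: =b=> p1, =c=> p2, =c=> p3
  p1 = (c.0 + (0 + 0) + 0)\{a,d} | (d.0 | 0)\{a,c,d} | c.(a.0 + (0 + 0) + 0\{a,c} | c.0) :: =c=> p4, =c=> p5
  p2 = (c.0 + (0 + 0) + 0)\{a,d} | (d.0 | b.0)\{a,c,d} | (a.0 + (0 + 0) + 0\{a,c} | c.0) :: =a=> p6, =b=> p4, =c=> p7, =c=> p8
  p3 = 0\{a,d} | (d.0 | b.0)\{a,c,d} | c.(a.0 + (0 + 0) + 0\{a,c} | c.0) :: =b=> p5, =c=> p8
  p4 = (c.0 + (0 + 0) + 0)\{a,d} | (d.0 | 0)\{a,c,d} | (a.0 + (0 + 0) + 0\{a,c} | c.0) :: =a=> p9, =c=> p10, =c=> p11
  p5 = 0\{a,d} | (d.0 | 0)\{a,c,d} | c.(a.0 + (0 + 0) + 0\{a,c} | c.0) :: =c=> p11
  p6 = (c.0 + (0 + 0) + 0)\{a,d} | (d.0 | b.0)\{a,c,d} | 0 :: =b=> p9, =c=> p12
  p7 = (c.0 + (0 + 0) + 0)\{a,d} | (d.0 | b.0)\{a,c,d} | (0\{a,c} | 0) :: =b=> p10, =c=> p13
  p8 = 0\{a,d} | (d.0 | b.0)\{a,c,d} | (a.0 + (0 + 0) + 0\{a,c} | c.0) :: =a=> p12, =b=> p11, =c=> p13
  p9 = (c.0 + (0 + 0) + 0)\{a,d} | (d.0 | 0)\{a,c,d} | 0 :: =c=> p14
  p10 = (c.0 + (0 + 0) + 0)\{a,d} | (d.0 | 0)\{a,c,d} | (0\{a,c} | 0) :: =c=> p15
  p11 = 0\{a,d} | (d.0 | 0)\{a,c,d} | (a.0 + (0 + 0) + 0\{a,c} | c.0) :: =a=> p14, =c=> p15
  p12 = 0\{a,d} | (d.0 | b.0)\{a,c,d} | 0 :: =b=> p14
  p13 = 0\{a,d} | (d.0 | b.0)\{a,c,d} | (0\{a,c} | 0) :: =b=> p15
  p14 = 0\{a,d} | (d.0 | 0)\{a,c,d} | 0 :: ·
  p15 = 0\{a,d} | (d.0 | 0)\{a,c,d} | (0\{a,c} | 0) :: ·
Reachable graph of Q (16 states):
  q0 = (c.0 + (0 + 0))\{a,d} | (d.0 | b.0)\{a,c,d} | c.(a.0 + (0 + 0) + 0\{a,c} | c.0) :: =b=> q1, =c=> q2, =c=> q3
  q1 = (c.0 + (0 + 0))\{a,d} | (d.0 | 0)\{a,c,d} | c.(a.0 + (0 + 0) + 0\{a,c} | c.0) :: =c=> q4, =c=> q5
  q2 = (c.0 + (0 + 0))\{a,d} | (d.0 | b.0)\{a,c,d} | (a.0 + (0 + 0) + 0\{a,c} | c.0) :: =a=> q6, =b=> q4, =c=> q7, =c=> q8
  q3 = 0\{a,d} | (d.0 | b.0)\{a,c,d} | c.(a.0 + (0 + 0) + 0\{a,c} | c.0) :: =b=> q5, =c=> q8
  q4 = (c.0 + (0 + 0))\{a,d} | (d.0 | 0)\{a,c,d} | (a.0 + (0 + 0) + 0\{a,c} | c.0) :: =a=> q9, =c=> q10, =c=> q11
  q5 = 0\{a,d} | (d.0 | 0)\{a,c,d} | c.(a.0 + (0 + 0) + 0\{a,c} | c.0) :: =c=> q11
  q6 = (c.0 + (0 + 0))\{a,d} | (d.0 | b.0)\{a,c,d} | 0 :: =b=> q9, =c=> q12
  q7 = (c.0 + (0 + 0))\{a,d} | (d.0 | b.0)\{a,c,d} | (0\{a,c} | 0) :: =b=> q10, =c=> q13
  q8 = 0\{a,d} | (d.0 | b.0)\{a,c,d} | (a.0 + (0 + 0) + 0\{a,c} | c.0) :: =a=> q12, =b=> q11, =c=> q13
  q9 = (c.0 + (0 + 0))\{a,d} | (d.0 | 0)\{a,c,d} | 0 :: =c=> q14
  q10 = (c.0 + (0 + 0))\{a,d} | (d.0 | 0)\{a,c,d} | (0\{a,c} | 0) :: =c=> q15
  q11 = 0\{a,d} | (d.0 | 0)\{a,c,d} | (a.0 + (0 + 0) + 0\{a,c} | c.0) :: =a=> q14, =c=> q15
  q12 = 0\{a,d} | (d.0 | b.0)\{a,c,d} | 0 :: =b=> q14
  q13 = 0\{a,d} | (d.0 | b.0)\{a,c,d} | (0\{a,c} | 0) :: =b=> q15
  q14 = 0\{a,d} | (d.0 | 0)\{a,c,d} | 0 :: ·
  q15 = 0\{a,d} | (d.0 | 0)\{a,c,d} | (0\{a,c} | 0) :: ·
Bisimilarity quotient blocks:
  B0 = {p0, q0}
  B1 = {p1, q1}
  B2 = {p4, q4}
  B3 = {p10, p9, q10, q9}
  B4 = {p14, p15, q14, q15}
  B5 = {p11, q11}
  B6 = {p5, q5}
  B7 = {p2, q2}
  B8 = {p6, p7, q6, q7}
  B9 = {p12, p13, q12, q13}
  B10 = {p8, q8}
  B11 = {p3, q3}
p0 ∈ B0, q0 ∈ B0 → same block
Bisimilar ⇒ trace-equivalent.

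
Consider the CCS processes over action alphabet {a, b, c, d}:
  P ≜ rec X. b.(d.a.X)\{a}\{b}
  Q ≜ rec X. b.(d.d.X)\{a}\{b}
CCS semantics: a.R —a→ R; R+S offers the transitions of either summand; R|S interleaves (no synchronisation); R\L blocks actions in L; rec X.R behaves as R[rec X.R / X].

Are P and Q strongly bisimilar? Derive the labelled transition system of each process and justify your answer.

Reachable graph of P (3 states):
  m0 = rec X. b.(d.a.X)\{a}\{b} | ··b··> m1
  m1 = (d.a.(rec X. b.(d.a.X)\{a}\{b}))\{a}\{b} | ··d··> m2
  m2 = (a.(rec X. b.(d.a.X)\{a}\{b}))\{a}\{b} | (no moves)
Reachable graph of Q (4 states):
  n0 = rec X. b.(d.d.X)\{a}\{b} | ··b··> n1
  n1 = (d.d.(rec X. b.(d.d.X)\{a}\{b}))\{a}\{b} | ··d··> n2
  n2 = (d.(rec X. b.(d.d.X)\{a}\{b}))\{a}\{b} | ··d··> n3
  n3 = (rec X. b.(d.d.X)\{a}\{b})\{a}\{b} | (no moves)
Bisimilarity quotient blocks:
  B0 = {m0}
  B1 = {m1, n2}
  B2 = {m2, n3}
  B3 = {n0}
  B4 = {n1}
m0 ∈ B0, n0 ∈ B3 → different blocks

NO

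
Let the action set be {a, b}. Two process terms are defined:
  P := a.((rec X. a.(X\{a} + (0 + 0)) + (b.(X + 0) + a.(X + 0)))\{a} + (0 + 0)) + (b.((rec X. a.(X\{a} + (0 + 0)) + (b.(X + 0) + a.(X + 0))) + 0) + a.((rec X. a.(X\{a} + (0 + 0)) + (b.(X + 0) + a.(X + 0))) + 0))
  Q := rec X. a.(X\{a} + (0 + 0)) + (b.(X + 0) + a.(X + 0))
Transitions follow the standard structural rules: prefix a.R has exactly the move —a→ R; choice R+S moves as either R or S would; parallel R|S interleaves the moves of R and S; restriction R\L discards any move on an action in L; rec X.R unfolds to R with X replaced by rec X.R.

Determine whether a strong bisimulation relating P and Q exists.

Reachable graph of P (4 states):
  u0 = a.((rec X. a.(X\{a} + (0 + 0)) + (b.(X + 0) + a.(X + 0)))\{a} + (0 + 0)) + (b.((rec X. a.(X\{a} + (0 + 0)) + (b.(X + 0) + a.(X + 0))) + 0) + a.((rec X. a.(X\{a} + (0 + 0)) + (b.(X + 0) + a.(X + 0))) + 0)) ⊢ ··a··> u1, ··a··> u2, ··b··> u1
  u1 = (rec X. a.(X\{a} + (0 + 0)) + (b.(X + 0) + a.(X + 0))) + 0 ⊢ ··a··> u1, ··a··> u2, ··b··> u1
  u2 = (rec X. a.(X\{a} + (0 + 0)) + (b.(X + 0) + a.(X + 0)))\{a} + (0 + 0) ⊢ ··b··> u3
  u3 = ((rec X. a.(X\{a} + (0 + 0)) + (b.(X + 0) + a.(X + 0))) + 0)\{a} ⊢ ··b··> u3
Reachable graph of Q (4 states):
  v0 = rec X. a.(X\{a} + (0 + 0)) + (b.(X + 0) + a.(X + 0)) ⊢ ··a··> v1, ··a··> v2, ··b··> v1
  v1 = (rec X. a.(X\{a} + (0 + 0)) + (b.(X + 0) + a.(X + 0))) + 0 ⊢ ··a··> v1, ··a··> v2, ··b··> v1
  v2 = (rec X. a.(X\{a} + (0 + 0)) + (b.(X + 0) + a.(X + 0)))\{a} + (0 + 0) ⊢ ··b··> v3
  v3 = ((rec X. a.(X\{a} + (0 + 0)) + (b.(X + 0) + a.(X + 0))) + 0)\{a} ⊢ ··b··> v3
Bisimilarity quotient blocks:
  B0 = {u0, u1, v0, v1}
  B1 = {u2, u3, v2, v3}
u0 ∈ B0, v0 ∈ B0 → same block

bisimilar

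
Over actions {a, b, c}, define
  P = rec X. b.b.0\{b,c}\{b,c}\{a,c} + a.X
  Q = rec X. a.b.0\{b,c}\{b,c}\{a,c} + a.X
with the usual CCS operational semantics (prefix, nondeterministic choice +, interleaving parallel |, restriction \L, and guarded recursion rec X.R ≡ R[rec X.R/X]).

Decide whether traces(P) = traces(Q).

P's transition system — 3 states:
  m0 = rec X. b.b.0\{b,c}\{b,c}\{a,c} + a.X has moves -a-> m0, -b-> m1
  m1 = b.0\{b,c}\{b,c}\{a,c} has moves -b-> m2
  m2 = 0\{b,c}\{b,c}\{a,c} has moves ∅
Q's transition system — 3 states:
  n0 = rec X. a.b.0\{b,c}\{b,c}\{a,c} + a.X has moves -a-> n0, -a-> n1
  n1 = b.0\{b,c}\{b,c}\{a,c} has moves -b-> n2
  n2 = 0\{b,c}\{b,c}\{a,c} has moves ∅
Trace ⟨b⟩ through P, begin at {m0}:
  step 1 (b): {m1}
  — P admits the full trace.
Trace ⟨b⟩ through Q, begin at {n0}:
  step 1 (b): ∅  — Q cannot continue

trace-distinct — witness ⟨b⟩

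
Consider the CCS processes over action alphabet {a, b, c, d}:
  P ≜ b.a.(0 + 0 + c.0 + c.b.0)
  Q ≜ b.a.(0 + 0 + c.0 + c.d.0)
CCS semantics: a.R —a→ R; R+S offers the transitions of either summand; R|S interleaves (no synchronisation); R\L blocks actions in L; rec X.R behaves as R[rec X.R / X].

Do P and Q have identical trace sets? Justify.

NO — witness ⟨bacb⟩

Reachable graph of P (5 states):
  m0 = b.a.(0 + 0 + c.0 + c.b.0) :: ··b··> m1
  m1 = a.(0 + 0 + c.0 + c.b.0) :: ··a··> m2
  m2 = 0 + 0 + c.0 + c.b.0 :: ··c··> m3, ··c··> m4
  m3 = 0 :: ·
  m4 = b.0 :: ··b··> m3
Reachable graph of Q (5 states):
  n0 = b.a.(0 + 0 + c.0 + c.d.0) :: ··b··> n1
  n1 = a.(0 + 0 + c.0 + c.d.0) :: ··a··> n2
  n2 = 0 + 0 + c.0 + c.d.0 :: ··c··> n3, ··c··> n4
  n3 = 0 :: ·
  n4 = d.0 :: ··d··> n3
Run σ = ⟨bacb⟩ on P: start {m0}
  step 1 (b): {m1}
  step 2 (a): {m2}
  step 3 (c): {m3, m4}
  step 4 (b): {m3}
  — P admits the full trace.
Run σ = ⟨bacb⟩ on Q: start {n0}
  step 1 (b): {n1}
  step 2 (a): {n2}
  step 3 (c): {n3, n4}
  step 4 (b): ∅  — Q cannot continue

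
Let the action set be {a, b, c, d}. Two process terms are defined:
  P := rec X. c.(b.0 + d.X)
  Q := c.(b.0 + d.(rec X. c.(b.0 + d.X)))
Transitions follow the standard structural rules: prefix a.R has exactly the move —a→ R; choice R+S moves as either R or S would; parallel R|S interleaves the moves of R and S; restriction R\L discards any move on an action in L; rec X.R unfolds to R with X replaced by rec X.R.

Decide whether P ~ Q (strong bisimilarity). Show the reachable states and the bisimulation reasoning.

P ~ Q

Reachable graph of P (3 states):
  m0 = rec X. c.(b.0 + d.X) → =c=> m1
  m1 = b.0 + d.(rec X. c.(b.0 + d.X)) → =b=> m2, =d=> m0
  m2 = 0 → (no moves)
Reachable graph of Q (4 states):
  n0 = c.(b.0 + d.(rec X. c.(b.0 + d.X))) → =c=> n1
  n1 = b.0 + d.(rec X. c.(b.0 + d.X)) → =b=> n2, =d=> n3
  n2 = 0 → (no moves)
  n3 = rec X. c.(b.0 + d.X) → =c=> n1
Bisimilarity quotient blocks:
  B0 = {m0, n0, n3}
  B1 = {m1, n1}
  B2 = {m2, n2}
m0 ∈ B0, n0 ∈ B0 → same block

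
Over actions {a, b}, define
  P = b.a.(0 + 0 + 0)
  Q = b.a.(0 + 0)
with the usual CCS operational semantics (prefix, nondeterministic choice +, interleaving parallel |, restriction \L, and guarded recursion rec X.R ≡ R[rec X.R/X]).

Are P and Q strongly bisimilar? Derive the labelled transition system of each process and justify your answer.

YES

P's transition system — 3 states:
  p0 = b.a.(0 + 0 + 0) | =b=> p1
  p1 = a.(0 + 0 + 0) | =a=> p2
  p2 = 0 + 0 + 0 | (no moves)
Q's transition system — 3 states:
  q0 = b.a.(0 + 0) | =b=> q1
  q1 = a.(0 + 0) | =a=> q2
  q2 = 0 + 0 | (no moves)
Coarsest stable partition (strong bisimilarity classes):
  B0 = {p0, q0}
  B1 = {p1, q1}
  B2 = {p2, q2}
p0 ∈ B0, q0 ∈ B0 → same block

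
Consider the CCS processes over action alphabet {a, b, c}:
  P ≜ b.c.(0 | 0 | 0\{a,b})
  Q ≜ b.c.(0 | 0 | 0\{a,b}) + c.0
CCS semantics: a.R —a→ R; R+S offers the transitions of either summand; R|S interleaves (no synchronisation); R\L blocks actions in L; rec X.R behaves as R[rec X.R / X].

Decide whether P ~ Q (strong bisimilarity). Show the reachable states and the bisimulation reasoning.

LTS(P): 3 reachable states
  m0 = b.c.(0 | 0 | 0\{a,b}) ⊢ ··b··> m1
  m1 = c.(0 | 0 | 0\{a,b}) ⊢ ··c··> m2
  m2 = 0 | 0 | 0\{a,b} ⊢ stopped
LTS(Q): 4 reachable states
  n0 = b.c.(0 | 0 | 0\{a,b}) + c.0 ⊢ ··b··> n1, ··c··> n2
  n1 = c.(0 | 0 | 0\{a,b}) ⊢ ··c··> n3
  n2 = 0 ⊢ stopped
  n3 = 0 | 0 | 0\{a,b} ⊢ stopped
Partition-refinement fixed point:
  B0 = {m0}
  B1 = {m1, n1}
  B2 = {m2, n2, n3}
  B3 = {n0}
m0 ∈ B0, n0 ∈ B3 → different blocks

NO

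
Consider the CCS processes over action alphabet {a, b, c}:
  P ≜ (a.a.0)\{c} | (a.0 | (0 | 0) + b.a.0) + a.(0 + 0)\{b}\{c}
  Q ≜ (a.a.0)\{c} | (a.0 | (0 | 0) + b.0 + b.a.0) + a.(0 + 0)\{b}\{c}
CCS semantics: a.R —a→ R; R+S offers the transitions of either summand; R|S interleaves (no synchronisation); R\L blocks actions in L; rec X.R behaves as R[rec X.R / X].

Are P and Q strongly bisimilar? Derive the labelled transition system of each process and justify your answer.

not bisimilar

LTS(P): 13 reachable states
  u0 = (a.a.0)\{c} | (a.0 | (0 | 0) + b.a.0) + a.(0 + 0)\{b}\{c} :: =a=> u1, =a=> u2, =a=> u3, =b=> u4
  u1 = (0 + 0)\{b}\{c} :: ∅
  u2 = (a.0)\{c} | (a.0 | (0 | 0) + b.a.0) :: =a=> u5, =a=> u6, =b=> u7
  u3 = (a.a.0)\{c} | (0 | (0 | 0)) :: =a=> u5
  u4 = (a.a.0)\{c} | a.0 :: =a=> u7, =a=> u8
  u5 = (a.0)\{c} | (0 | (0 | 0)) :: =a=> u9
  u6 = 0\{c} | (a.0 | (0 | 0) + b.a.0) :: =a=> u9, =b=> u10
  u7 = (a.0)\{c} | a.0 :: =a=> u10, =a=> u11
  u8 = (a.a.0)\{c} | 0 :: =a=> u11
  u9 = 0\{c} | (0 | (0 | 0)) :: ∅
  u10 = 0\{c} | a.0 :: =a=> u12
  u11 = (a.0)\{c} | 0 :: =a=> u12
  u12 = 0\{c} | 0 :: ∅
LTS(Q): 13 reachable states
  v0 = (a.a.0)\{c} | (a.0 | (0 | 0) + b.0 + b.a.0) + a.(0 + 0)\{b}\{c} :: =a=> v1, =a=> v2, =a=> v3, =b=> v4, =b=> v5
  v1 = (0 + 0)\{b}\{c} :: ∅
  v2 = (a.0)\{c} | (a.0 | (0 | 0) + b.0 + b.a.0) :: =a=> v6, =a=> v7, =b=> v8, =b=> v9
  v3 = (a.a.0)\{c} | (0 | (0 | 0)) :: =a=> v6
  v4 = (a.a.0)\{c} | 0 :: =a=> v8
  v5 = (a.a.0)\{c} | a.0 :: =a=> v4, =a=> v9
  v6 = (a.0)\{c} | (0 | (0 | 0)) :: =a=> v10
  v7 = 0\{c} | (a.0 | (0 | 0) + b.0 + b.a.0) :: =a=> v10, =b=> v11, =b=> v12
  v8 = (a.0)\{c} | 0 :: =a=> v11
  v9 = (a.0)\{c} | a.0 :: =a=> v12, =a=> v8
  v10 = 0\{c} | (0 | (0 | 0)) :: ∅
  v11 = 0\{c} | 0 :: ∅
  v12 = 0\{c} | a.0 :: =a=> v11
Partition-refinement fixed point:
  B0 = {u0}
  B1 = {u1, u12, u9, v1, v10, v11}
  B2 = {u4, v5}
  B3 = {u3, u7, u8, v3, v4, v9}
  B4 = {u10, u11, u5, v12, v6, v8}
  B5 = {u2}
  B6 = {u6}
  B7 = {v0}
  B8 = {v2}
  B9 = {v7}
u0 ∈ B0, v0 ∈ B7 → different blocks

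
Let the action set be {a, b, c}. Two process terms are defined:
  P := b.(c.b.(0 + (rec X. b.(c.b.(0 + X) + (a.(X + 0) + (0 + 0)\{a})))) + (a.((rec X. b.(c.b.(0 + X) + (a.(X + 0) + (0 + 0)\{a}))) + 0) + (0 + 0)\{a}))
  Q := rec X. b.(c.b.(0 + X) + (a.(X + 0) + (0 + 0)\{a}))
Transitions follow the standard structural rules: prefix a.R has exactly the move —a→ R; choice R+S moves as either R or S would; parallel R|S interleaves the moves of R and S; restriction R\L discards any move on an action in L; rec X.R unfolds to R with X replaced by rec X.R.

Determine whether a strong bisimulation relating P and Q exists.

P ~ Q

Reachable graph of P (5 states):
  s0 = b.(c.b.(0 + (rec X. b.(c.b.(0 + X) + (a.(X + 0) + (0 + 0)\{a})))) + (a.((rec X. b.(c.b.(0 + X) + (a.(X + 0) + (0 + 0)\{a}))) + 0) + (0 + 0)\{a})) → -b-> s1
  s1 = c.b.(0 + (rec X. b.(c.b.(0 + X) + (a.(X + 0) + (0 + 0)\{a})))) + (a.((rec X. b.(c.b.(0 + X) + (a.(X + 0) + (0 + 0)\{a}))) + 0) + (0 + 0)\{a}) → -a-> s2, -c-> s3
  s2 = (rec X. b.(c.b.(0 + X) + (a.(X + 0) + (0 + 0)\{a}))) + 0 → -b-> s1
  s3 = b.(0 + (rec X. b.(c.b.(0 + X) + (a.(X + 0) + (0 + 0)\{a})))) → -b-> s4
  s4 = 0 + (rec X. b.(c.b.(0 + X) + (a.(X + 0) + (0 + 0)\{a}))) → -b-> s1
Reachable graph of Q (5 states):
  t0 = rec X. b.(c.b.(0 + X) + (a.(X + 0) + (0 + 0)\{a})) → -b-> t1
  t1 = c.b.(0 + (rec X. b.(c.b.(0 + X) + (a.(X + 0) + (0 + 0)\{a})))) + (a.((rec X. b.(c.b.(0 + X) + (a.(X + 0) + (0 + 0)\{a}))) + 0) + (0 + 0)\{a}) → -a-> t2, -c-> t3
  t2 = (rec X. b.(c.b.(0 + X) + (a.(X + 0) + (0 + 0)\{a}))) + 0 → -b-> t1
  t3 = b.(0 + (rec X. b.(c.b.(0 + X) + (a.(X + 0) + (0 + 0)\{a})))) → -b-> t4
  t4 = 0 + (rec X. b.(c.b.(0 + X) + (a.(X + 0) + (0 + 0)\{a}))) → -b-> t1
Coarsest stable partition (strong bisimilarity classes):
  B0 = {s0, s2, s4, t0, t2, t4}
  B1 = {s1, t1}
  B2 = {s3, t3}
s0 ∈ B0, t0 ∈ B0 → same block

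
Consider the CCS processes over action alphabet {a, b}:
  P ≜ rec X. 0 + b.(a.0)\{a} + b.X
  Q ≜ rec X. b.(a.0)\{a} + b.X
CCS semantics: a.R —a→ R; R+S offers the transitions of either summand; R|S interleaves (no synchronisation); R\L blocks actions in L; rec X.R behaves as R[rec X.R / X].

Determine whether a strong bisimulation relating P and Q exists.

P ~ Q

LTS(P): 2 reachable states
  s0 = rec X. 0 + b.(a.0)\{a} + b.X :: -b-> s0, -b-> s1
  s1 = (a.0)\{a} :: stopped
LTS(Q): 2 reachable states
  t0 = rec X. b.(a.0)\{a} + b.X :: -b-> t0, -b-> t1
  t1 = (a.0)\{a} :: stopped
Coarsest stable partition (strong bisimilarity classes):
  B0 = {s0, t0}
  B1 = {s1, t1}
s0 ∈ B0, t0 ∈ B0 → same block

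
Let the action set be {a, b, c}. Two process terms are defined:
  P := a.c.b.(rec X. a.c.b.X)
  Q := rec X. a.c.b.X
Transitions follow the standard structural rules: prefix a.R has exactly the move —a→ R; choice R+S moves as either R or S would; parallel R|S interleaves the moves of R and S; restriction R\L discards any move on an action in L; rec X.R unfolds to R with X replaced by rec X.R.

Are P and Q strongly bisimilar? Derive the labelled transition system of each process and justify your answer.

P ~ Q

LTS(P): 4 reachable states
  m0 = a.c.b.(rec X. a.c.b.X) → =a=> m1
  m1 = c.b.(rec X. a.c.b.X) → =c=> m2
  m2 = b.(rec X. a.c.b.X) → =b=> m3
  m3 = rec X. a.c.b.X → =a=> m1
LTS(Q): 3 reachable states
  n0 = rec X. a.c.b.X → =a=> n1
  n1 = c.b.(rec X. a.c.b.X) → =c=> n2
  n2 = b.(rec X. a.c.b.X) → =b=> n0
Coarsest stable partition (strong bisimilarity classes):
  B0 = {m0, m3, n0}
  B1 = {m1, n1}
  B2 = {m2, n2}
m0 ∈ B0, n0 ∈ B0 → same block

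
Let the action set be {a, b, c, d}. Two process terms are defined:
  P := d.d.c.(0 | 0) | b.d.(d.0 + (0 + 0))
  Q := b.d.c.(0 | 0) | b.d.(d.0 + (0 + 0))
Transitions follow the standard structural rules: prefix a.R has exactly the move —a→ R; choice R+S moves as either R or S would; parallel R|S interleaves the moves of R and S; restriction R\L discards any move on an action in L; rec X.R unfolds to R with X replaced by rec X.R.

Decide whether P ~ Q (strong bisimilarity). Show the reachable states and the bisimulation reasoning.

LTS(P): 16 reachable states
  u0 = d.d.c.(0 | 0) | b.d.(d.0 + (0 + 0)) ⊢ ··b··> u1, ··d··> u2
  u1 = d.d.c.(0 | 0) | d.(d.0 + (0 + 0)) ⊢ ··d··> u3, ··d··> u4
  u2 = d.c.(0 | 0) | b.d.(d.0 + (0 + 0)) ⊢ ··b··> u3, ··d··> u5
  u3 = d.c.(0 | 0) | d.(d.0 + (0 + 0)) ⊢ ··d··> u6, ··d··> u7
  u4 = d.d.c.(0 | 0) | (d.0 + (0 + 0)) ⊢ ··d··> u7, ··d··> u8
  u5 = c.(0 | 0) | b.d.(d.0 + (0 + 0)) ⊢ ··b··> u6, ··c··> u9
  u6 = c.(0 | 0) | d.(d.0 + (0 + 0)) ⊢ ··c··> u10, ··d··> u11
  u7 = d.c.(0 | 0) | (d.0 + (0 + 0)) ⊢ ··d··> u11, ··d··> u12
  u8 = d.d.c.(0 | 0) | 0 ⊢ ··d··> u12
  u9 = 0 | 0 | b.d.(d.0 + (0 + 0)) ⊢ ··b··> u10
  u10 = 0 | 0 | d.(d.0 + (0 + 0)) ⊢ ··d··> u13
  u11 = c.(0 | 0) | (d.0 + (0 + 0)) ⊢ ··c··> u13, ··d··> u14
  u12 = d.c.(0 | 0) | 0 ⊢ ··d··> u14
  u13 = 0 | 0 | (d.0 + (0 + 0)) ⊢ ··d··> u15
  u14 = c.(0 | 0) | 0 ⊢ ··c··> u15
  u15 = 0 | 0 | 0 ⊢ deadlocked
LTS(Q): 16 reachable states
  v0 = b.d.c.(0 | 0) | b.d.(d.0 + (0 + 0)) ⊢ ··b··> v1, ··b··> v2
  v1 = b.d.c.(0 | 0) | d.(d.0 + (0 + 0)) ⊢ ··b··> v3, ··d··> v4
  v2 = d.c.(0 | 0) | b.d.(d.0 + (0 + 0)) ⊢ ··b··> v3, ··d··> v5
  v3 = d.c.(0 | 0) | d.(d.0 + (0 + 0)) ⊢ ··d··> v6, ··d··> v7
  v4 = b.d.c.(0 | 0) | (d.0 + (0 + 0)) ⊢ ··b··> v7, ··d··> v8
  v5 = c.(0 | 0) | b.d.(d.0 + (0 + 0)) ⊢ ··b··> v6, ··c··> v9
  v6 = c.(0 | 0) | d.(d.0 + (0 + 0)) ⊢ ··c··> v10, ··d··> v11
  v7 = d.c.(0 | 0) | (d.0 + (0 + 0)) ⊢ ··d··> v11, ··d··> v12
  v8 = b.d.c.(0 | 0) | 0 ⊢ ··b··> v12
  v9 = 0 | 0 | b.d.(d.0 + (0 + 0)) ⊢ ··b··> v10
  v10 = 0 | 0 | d.(d.0 + (0 + 0)) ⊢ ··d··> v13
  v11 = c.(0 | 0) | (d.0 + (0 + 0)) ⊢ ··c··> v13, ··d··> v14
  v12 = d.c.(0 | 0) | 0 ⊢ ··d··> v14
  v13 = 0 | 0 | (d.0 + (0 + 0)) ⊢ ··d··> v15
  v14 = c.(0 | 0) | 0 ⊢ ··c··> v15
  v15 = 0 | 0 | 0 ⊢ deadlocked
Coarsest stable partition (strong bisimilarity classes):
  B0 = {u0}
  B1 = {u1}
  B2 = {u3, v3}
  B3 = {u7, v7}
  B4 = {u12, v12}
  B5 = {u14, v14}
  B6 = {u15, v15}
  B7 = {u11, v11}
  B8 = {u13, v13}
  B9 = {u6, v6}
  B10 = {u10, v10}
  B11 = {u4}
  B12 = {u8}
  B13 = {u2, v2}
  B14 = {u5, v5}
  B15 = {u9, v9}
  B16 = {v0}
  B17 = {v1}
  B18 = {v4}
  B19 = {v8}
u0 ∈ B0, v0 ∈ B16 → different blocks

P ≁ Q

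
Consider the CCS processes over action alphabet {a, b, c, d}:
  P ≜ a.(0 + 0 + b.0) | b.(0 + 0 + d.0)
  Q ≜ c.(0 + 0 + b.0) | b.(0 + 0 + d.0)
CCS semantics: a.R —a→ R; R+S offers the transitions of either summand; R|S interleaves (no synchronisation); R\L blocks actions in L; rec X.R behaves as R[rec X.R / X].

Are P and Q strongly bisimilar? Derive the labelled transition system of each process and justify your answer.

Reachable graph of P (9 states):
  u0 = a.(0 + 0 + b.0) | b.(0 + 0 + d.0) has moves ··a··> u1, ··b··> u2
  u1 = (0 + 0 + b.0) | b.(0 + 0 + d.0) has moves ··b··> u3, ··b··> u4
  u2 = a.(0 + 0 + b.0) | (0 + 0 + d.0) has moves ··a··> u3, ··d··> u5
  u3 = (0 + 0 + b.0) | (0 + 0 + d.0) has moves ··b··> u6, ··d··> u7
  u4 = 0 | b.(0 + 0 + d.0) has moves ··b··> u6
  u5 = a.(0 + 0 + b.0) | 0 has moves ··a··> u7
  u6 = 0 | (0 + 0 + d.0) has moves ··d··> u8
  u7 = (0 + 0 + b.0) | 0 has moves ··b··> u8
  u8 = 0 | 0 has moves stopped
Reachable graph of Q (9 states):
  v0 = c.(0 + 0 + b.0) | b.(0 + 0 + d.0) has moves ··b··> v1, ··c··> v2
  v1 = c.(0 + 0 + b.0) | (0 + 0 + d.0) has moves ··c··> v3, ··d··> v4
  v2 = (0 + 0 + b.0) | b.(0 + 0 + d.0) has moves ··b··> v3, ··b··> v5
  v3 = (0 + 0 + b.0) | (0 + 0 + d.0) has moves ··b··> v6, ··d··> v7
  v4 = c.(0 + 0 + b.0) | 0 has moves ··c··> v7
  v5 = 0 | b.(0 + 0 + d.0) has moves ··b··> v6
  v6 = 0 | (0 + 0 + d.0) has moves ··d··> v8
  v7 = (0 + 0 + b.0) | 0 has moves ··b··> v8
  v8 = 0 | 0 has moves stopped
Partition-refinement fixed point:
  B0 = {u0}
  B1 = {u2}
  B2 = {u3, v3}
  B3 = {u6, v6}
  B4 = {u8, v8}
  B5 = {u7, v7}
  B6 = {u5}
  B7 = {u1, v2}
  B8 = {u4, v5}
  B9 = {v0}
  B10 = {v1}
  B11 = {v4}
u0 ∈ B0, v0 ∈ B9 → different blocks

P ≁ Q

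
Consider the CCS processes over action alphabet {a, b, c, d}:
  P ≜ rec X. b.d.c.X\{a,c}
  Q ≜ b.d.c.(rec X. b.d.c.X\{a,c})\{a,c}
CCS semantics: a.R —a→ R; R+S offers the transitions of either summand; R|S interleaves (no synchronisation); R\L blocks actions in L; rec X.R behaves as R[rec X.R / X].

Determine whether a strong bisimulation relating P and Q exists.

Reachable graph of P (6 states):
  u0 = rec X. b.d.c.X\{a,c} ⊢ -b-> u1
  u1 = d.c.(rec X. b.d.c.X\{a,c})\{a,c} ⊢ -d-> u2
  u2 = c.(rec X. b.d.c.X\{a,c})\{a,c} ⊢ -c-> u3
  u3 = (rec X. b.d.c.X\{a,c})\{a,c} ⊢ -b-> u4
  u4 = (d.c.(rec X. b.d.c.X\{a,c})\{a,c})\{a,c} ⊢ -d-> u5
  u5 = (c.(rec X. b.d.c.X\{a,c})\{a,c})\{a,c} ⊢ stopped
Reachable graph of Q (6 states):
  v0 = b.d.c.(rec X. b.d.c.X\{a,c})\{a,c} ⊢ -b-> v1
  v1 = d.c.(rec X. b.d.c.X\{a,c})\{a,c} ⊢ -d-> v2
  v2 = c.(rec X. b.d.c.X\{a,c})\{a,c} ⊢ -c-> v3
  v3 = (rec X. b.d.c.X\{a,c})\{a,c} ⊢ -b-> v4
  v4 = (d.c.(rec X. b.d.c.X\{a,c})\{a,c})\{a,c} ⊢ -d-> v5
  v5 = (c.(rec X. b.d.c.X\{a,c})\{a,c})\{a,c} ⊢ stopped
Coarsest stable partition (strong bisimilarity classes):
  B0 = {u0, v0}
  B1 = {u1, v1}
  B2 = {u2, v2}
  B3 = {u3, v3}
  B4 = {u4, v4}
  B5 = {u5, v5}
u0 ∈ B0, v0 ∈ B0 → same block

bisimilar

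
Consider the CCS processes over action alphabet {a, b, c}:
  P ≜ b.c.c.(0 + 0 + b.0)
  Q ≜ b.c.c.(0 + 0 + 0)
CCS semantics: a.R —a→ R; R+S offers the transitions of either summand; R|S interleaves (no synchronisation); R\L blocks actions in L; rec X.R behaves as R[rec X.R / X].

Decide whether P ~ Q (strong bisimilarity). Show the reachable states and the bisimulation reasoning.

P's transition system — 5 states:
  s0 = b.c.c.(0 + 0 + b.0) has moves --b--▸ s1
  s1 = c.c.(0 + 0 + b.0) has moves --c--▸ s2
  s2 = c.(0 + 0 + b.0) has moves --c--▸ s3
  s3 = 0 + 0 + b.0 has moves --b--▸ s4
  s4 = 0 has moves ·
Q's transition system — 4 states:
  t0 = b.c.c.(0 + 0 + 0) has moves --b--▸ t1
  t1 = c.c.(0 + 0 + 0) has moves --c--▸ t2
  t2 = c.(0 + 0 + 0) has moves --c--▸ t3
  t3 = 0 + 0 + 0 has moves ·
Bisimilarity quotient blocks:
  B0 = {s0}
  B1 = {s1}
  B2 = {s2}
  B3 = {s3}
  B4 = {s4, t3}
  B5 = {t0}
  B6 = {t1}
  B7 = {t2}
s0 ∈ B0, t0 ∈ B5 → different blocks

not bisimilar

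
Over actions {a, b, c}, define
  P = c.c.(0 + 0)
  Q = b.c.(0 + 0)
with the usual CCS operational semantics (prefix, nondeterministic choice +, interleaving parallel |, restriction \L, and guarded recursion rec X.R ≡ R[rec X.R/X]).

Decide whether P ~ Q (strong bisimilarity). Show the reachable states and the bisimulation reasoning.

Reachable graph of P (3 states):
  p0 = c.c.(0 + 0) → -c-> p1
  p1 = c.(0 + 0) → -c-> p2
  p2 = 0 + 0 → ∅
Reachable graph of Q (3 states):
  q0 = b.c.(0 + 0) → -b-> q1
  q1 = c.(0 + 0) → -c-> q2
  q2 = 0 + 0 → ∅
Bisimilarity quotient blocks:
  B0 = {p0}
  B1 = {p1, q1}
  B2 = {p2, q2}
  B3 = {q0}
p0 ∈ B0, q0 ∈ B3 → different blocks

NO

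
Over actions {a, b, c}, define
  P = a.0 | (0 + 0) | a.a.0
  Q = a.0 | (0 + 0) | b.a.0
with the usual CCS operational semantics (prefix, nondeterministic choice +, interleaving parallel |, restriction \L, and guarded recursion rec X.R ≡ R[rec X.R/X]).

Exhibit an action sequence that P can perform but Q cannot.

Reachable graph of P (6 states):
  m0 = a.0 | (0 + 0) | a.a.0 ⊢ ··a··> m1, ··a··> m2
  m1 = 0 | (0 + 0) | a.a.0 ⊢ ··a··> m3
  m2 = a.0 | (0 + 0) | a.0 ⊢ ··a··> m3, ··a··> m4
  m3 = 0 | (0 + 0) | a.0 ⊢ ··a··> m5
  m4 = a.0 | (0 + 0) | 0 ⊢ ··a··> m5
  m5 = 0 | (0 + 0) | 0 ⊢ ·
Reachable graph of Q (6 states):
  n0 = a.0 | (0 + 0) | b.a.0 ⊢ ··a··> n1, ··b··> n2
  n1 = 0 | (0 + 0) | b.a.0 ⊢ ··b··> n3
  n2 = a.0 | (0 + 0) | a.0 ⊢ ··a··> n3, ··a··> n4
  n3 = 0 | (0 + 0) | a.0 ⊢ ··a··> n5
  n4 = a.0 | (0 + 0) | 0 ⊢ ··a··> n5
  n5 = 0 | (0 + 0) | 0 ⊢ ·
Executing aa from P (initial set {m0}):
  step 1 (a): {m1, m2}
  step 2 (a): {m3, m4}
  P completes σ.
Executing aa from Q (initial set {n0}):
  step 1 (a): {n1}
  step 2 (a): no successor for Q

aa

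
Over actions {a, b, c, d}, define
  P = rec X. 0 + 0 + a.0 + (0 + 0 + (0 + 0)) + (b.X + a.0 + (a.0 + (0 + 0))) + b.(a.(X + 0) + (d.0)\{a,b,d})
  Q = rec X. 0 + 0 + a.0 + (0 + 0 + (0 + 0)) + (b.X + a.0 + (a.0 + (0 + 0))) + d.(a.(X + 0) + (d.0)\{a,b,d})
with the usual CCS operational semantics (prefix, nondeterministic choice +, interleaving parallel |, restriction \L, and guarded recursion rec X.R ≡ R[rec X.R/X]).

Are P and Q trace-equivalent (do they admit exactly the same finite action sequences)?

trace-distinct — witness ⟨baa⟩

Reachable graph of P (4 states):
  m0 = rec X. 0 + 0 + a.0 + (0 + 0 + (0 + 0)) + (b.X + a.0 + (a.0 + (0 + 0))) + b.(a.(X + 0) + (d.0)\{a,b,d}) :: -a-> m1, -b-> m0, -b-> m2
  m1 = 0 :: stopped
  m2 = a.((rec X. 0 + 0 + a.0 + (0 + 0 + (0 + 0)) + (b.X + a.0 + (a.0 + (0 + 0))) + b.(a.(X + 0) + (d.0)\{a,b,d})) + 0) + (d.0)\{a,b,d} :: -a-> m3
  m3 = (rec X. 0 + 0 + a.0 + (0 + 0 + (0 + 0)) + (b.X + a.0 + (a.0 + (0 + 0))) + b.(a.(X + 0) + (d.0)\{a,b,d})) + 0 :: -a-> m1, -b-> m0, -b-> m2
Reachable graph of Q (4 states):
  n0 = rec X. 0 + 0 + a.0 + (0 + 0 + (0 + 0)) + (b.X + a.0 + (a.0 + (0 + 0))) + d.(a.(X + 0) + (d.0)\{a,b,d}) :: -a-> n1, -b-> n0, -d-> n2
  n1 = 0 :: stopped
  n2 = a.((rec X. 0 + 0 + a.0 + (0 + 0 + (0 + 0)) + (b.X + a.0 + (a.0 + (0 + 0))) + d.(a.(X + 0) + (d.0)\{a,b,d})) + 0) + (d.0)\{a,b,d} :: -a-> n3
  n3 = (rec X. 0 + 0 + a.0 + (0 + 0 + (0 + 0)) + (b.X + a.0 + (a.0 + (0 + 0))) + d.(a.(X + 0) + (d.0)\{a,b,d})) + 0 :: -a-> n1, -b-> n0, -d-> n2
Trace ⟨baa⟩ through P, begin at {m0}:
  after b @ step 1: {m0, m2}
  after a @ step 2: {m1, m3}
  after a @ step 3: {m1}
  P completes σ.
Trace ⟨baa⟩ through Q, begin at {n0}:
  after b @ step 1: {n0}
  after a @ step 2: {n1}
  after a @ step 3: ∅  — Q cannot continue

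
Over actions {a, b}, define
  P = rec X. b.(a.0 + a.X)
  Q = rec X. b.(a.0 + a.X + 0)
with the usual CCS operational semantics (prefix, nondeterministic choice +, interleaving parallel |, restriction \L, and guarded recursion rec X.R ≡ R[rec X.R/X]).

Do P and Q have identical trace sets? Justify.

YES

Reachable graph of P (3 states):
  s0 = rec X. b.(a.0 + a.X) → =b=> s1
  s1 = a.0 + a.(rec X. b.(a.0 + a.X)) → =a=> s0, =a=> s2
  s2 = 0 → ∅
Reachable graph of Q (3 states):
  t0 = rec X. b.(a.0 + a.X + 0) → =b=> t1
  t1 = a.0 + a.(rec X. b.(a.0 + a.X + 0)) + 0 → =a=> t0, =a=> t2
  t2 = 0 → ∅
Bisimilarity quotient blocks:
  B0 = {s0, t0}
  B1 = {s1, t1}
  B2 = {s2, t2}
s0 ∈ B0, t0 ∈ B0 → same block
Bisimilar ⇒ trace-equivalent.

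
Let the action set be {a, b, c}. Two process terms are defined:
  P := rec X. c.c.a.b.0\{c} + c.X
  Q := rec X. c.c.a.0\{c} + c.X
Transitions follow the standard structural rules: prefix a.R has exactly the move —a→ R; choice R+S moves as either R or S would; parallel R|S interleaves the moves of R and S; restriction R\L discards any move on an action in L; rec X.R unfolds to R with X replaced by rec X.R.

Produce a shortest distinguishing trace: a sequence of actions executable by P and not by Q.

P's transition system — 5 states:
  p0 = rec X. c.c.a.b.0\{c} + c.X has moves -c-> p0, -c-> p1
  p1 = c.a.b.0\{c} has moves -c-> p2
  p2 = a.b.0\{c} has moves -a-> p3
  p3 = b.0\{c} has moves -b-> p4
  p4 = 0\{c} has moves ·
Q's transition system — 4 states:
  q0 = rec X. c.c.a.0\{c} + c.X has moves -c-> q0, -c-> q1
  q1 = c.a.0\{c} has moves -c-> q2
  q2 = a.0\{c} has moves -a-> q3
  q3 = 0\{c} has moves ·
Run σ = ⟨ccab⟩ on P: start {p0}
  [1] c ⇒ {p0, p1}
  [2] c ⇒ {p0, p1, p2}
  [3] a ⇒ {p3}
  [4] b ⇒ {p4}
  — P admits the full trace.
Run σ = ⟨ccab⟩ on Q: start {q0}
  [1] c ⇒ {q0, q1}
  [2] c ⇒ {q0, q1, q2}
  [3] a ⇒ {q3}
  [4] b ⇒ ∅  — Q cannot continue

ccab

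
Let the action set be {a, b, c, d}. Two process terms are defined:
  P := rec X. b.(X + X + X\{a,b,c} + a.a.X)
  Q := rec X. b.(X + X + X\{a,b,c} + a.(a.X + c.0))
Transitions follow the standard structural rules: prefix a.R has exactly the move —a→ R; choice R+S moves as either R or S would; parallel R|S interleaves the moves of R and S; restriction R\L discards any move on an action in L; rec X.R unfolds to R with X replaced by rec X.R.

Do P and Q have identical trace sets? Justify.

Reachable graph of P (3 states):
  m0 = rec X. b.(X + X + X\{a,b,c} + a.a.X) ⊢ =b=> m1
  m1 = (rec X. b.(X + X + X\{a,b,c} + a.a.X)) + (rec X. b.(X + X + X\{a,b,c} + a.a.X)) + (rec X. b.(X + X + X\{a,b,c} + a.a.X))\{a,b,c} + a.a.(rec X. b.(X + X + X\{a,b,c} + a.a.X)) ⊢ =a=> m2, =b=> m1
  m2 = a.(rec X. b.(X + X + X\{a,b,c} + a.a.X)) ⊢ =a=> m0
Reachable graph of Q (4 states):
  n0 = rec X. b.(X + X + X\{a,b,c} + a.(a.X + c.0)) ⊢ =b=> n1
  n1 = (rec X. b.(X + X + X\{a,b,c} + a.(a.X + c.0))) + (rec X. b.(X + X + X\{a,b,c} + a.(a.X + c.0))) + (rec X. b.(X + X + X\{a,b,c} + a.(a.X + c.0)))\{a,b,c} + a.(a.(rec X. b.(X + X + X\{a,b,c} + a.(a.X + c.0))) + c.0) ⊢ =a=> n2, =b=> n1
  n2 = a.(rec X. b.(X + X + X\{a,b,c} + a.(a.X + c.0))) + c.0 ⊢ =a=> n0, =c=> n3
  n3 = 0 ⊢ deadlocked
Run σ = ⟨bac⟩ on Q: start {n0}
  step 1 (b): {n1}
  step 2 (a): {n2}
  step 3 (c): {n3}
  ✓ Q
Run σ = ⟨bac⟩ on P: start {m0}
  step 1 (b): {m1}
  step 2 (a): {m2}
  step 3 (c): no successor for P

NO — witness ⟨bac⟩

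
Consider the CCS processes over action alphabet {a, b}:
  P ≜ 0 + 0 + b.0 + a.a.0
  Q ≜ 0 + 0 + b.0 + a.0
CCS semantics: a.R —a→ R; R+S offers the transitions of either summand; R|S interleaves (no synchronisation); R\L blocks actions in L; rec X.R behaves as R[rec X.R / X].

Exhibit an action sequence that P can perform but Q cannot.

Reachable graph of P (3 states):
  u0 = 0 + 0 + b.0 + a.a.0 ⊢ =a=> u1, =b=> u2
  u1 = a.0 ⊢ =a=> u2
  u2 = 0 ⊢ stopped
Reachable graph of Q (2 states):
  v0 = 0 + 0 + b.0 + a.0 ⊢ =a=> v1, =b=> v1
  v1 = 0 ⊢ stopped
Executing aa from P (initial set {u0}):
  after a @ step 1: {u1}
  after a @ step 2: {u2}
  — P admits the full trace.
Executing aa from Q (initial set {v0}):
  after a @ step 1: {v1}
  after a @ step 2: ∅ (Q stuck)

aa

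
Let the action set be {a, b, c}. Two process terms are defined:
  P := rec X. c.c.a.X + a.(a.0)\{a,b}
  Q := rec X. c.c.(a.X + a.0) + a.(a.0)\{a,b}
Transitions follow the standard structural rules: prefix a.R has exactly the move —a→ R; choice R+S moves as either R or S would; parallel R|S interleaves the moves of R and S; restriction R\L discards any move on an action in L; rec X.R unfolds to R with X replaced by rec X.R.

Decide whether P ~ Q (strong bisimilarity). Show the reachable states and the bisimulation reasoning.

NO

P's transition system — 4 states:
  s0 = rec X. c.c.a.X + a.(a.0)\{a,b} ⊢ =a=> s1, =c=> s2
  s1 = (a.0)\{a,b} ⊢ stopped
  s2 = c.a.(rec X. c.c.a.X + a.(a.0)\{a,b}) ⊢ =c=> s3
  s3 = a.(rec X. c.c.a.X + a.(a.0)\{a,b}) ⊢ =a=> s0
Q's transition system — 5 states:
  t0 = rec X. c.c.(a.X + a.0) + a.(a.0)\{a,b} ⊢ =a=> t1, =c=> t2
  t1 = (a.0)\{a,b} ⊢ stopped
  t2 = c.(a.(rec X. c.c.(a.X + a.0) + a.(a.0)\{a,b}) + a.0) ⊢ =c=> t3
  t3 = a.(rec X. c.c.(a.X + a.0) + a.(a.0)\{a,b}) + a.0 ⊢ =a=> t0, =a=> t4
  t4 = 0 ⊢ stopped
Coarsest stable partition (strong bisimilarity classes):
  B0 = {s0}
  B1 = {s2}
  B2 = {s3}
  B3 = {s1, t1, t4}
  B4 = {t0}
  B5 = {t2}
  B6 = {t3}
s0 ∈ B0, t0 ∈ B4 → different blocks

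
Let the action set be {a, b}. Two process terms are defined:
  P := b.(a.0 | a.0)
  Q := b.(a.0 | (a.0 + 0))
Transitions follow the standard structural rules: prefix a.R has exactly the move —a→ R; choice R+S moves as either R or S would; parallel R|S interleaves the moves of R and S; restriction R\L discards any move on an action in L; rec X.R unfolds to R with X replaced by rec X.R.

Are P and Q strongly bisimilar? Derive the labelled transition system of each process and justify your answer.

Reachable graph of P (5 states):
  m0 = b.(a.0 | a.0) | --b--▸ m1
  m1 = a.0 | a.0 | --a--▸ m2, --a--▸ m3
  m2 = 0 | a.0 | --a--▸ m4
  m3 = a.0 | 0 | --a--▸ m4
  m4 = 0 | 0 | (no moves)
Reachable graph of Q (5 states):
  n0 = b.(a.0 | (a.0 + 0)) | --b--▸ n1
  n1 = a.0 | (a.0 + 0) | --a--▸ n2, --a--▸ n3
  n2 = 0 | (a.0 + 0) | --a--▸ n4
  n3 = a.0 | 0 | --a--▸ n4
  n4 = 0 | 0 | (no moves)
Bisimilarity quotient blocks:
  B0 = {m0, n0}
  B1 = {m1, n1}
  B2 = {m2, m3, n2, n3}
  B3 = {m4, n4}
m0 ∈ B0, n0 ∈ B0 → same block

bisimilar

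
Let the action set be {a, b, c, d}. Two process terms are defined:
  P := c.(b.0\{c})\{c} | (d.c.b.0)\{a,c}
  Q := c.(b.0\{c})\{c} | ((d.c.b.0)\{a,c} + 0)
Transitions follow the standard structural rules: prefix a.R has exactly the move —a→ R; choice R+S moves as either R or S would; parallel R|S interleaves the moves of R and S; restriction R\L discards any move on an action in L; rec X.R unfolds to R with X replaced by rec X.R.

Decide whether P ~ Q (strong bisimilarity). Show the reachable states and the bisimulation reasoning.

P ~ Q

LTS(P): 6 reachable states
  u0 = c.(b.0\{c})\{c} | (d.c.b.0)\{a,c} | --c--▸ u1, --d--▸ u2
  u1 = (b.0\{c})\{c} | (d.c.b.0)\{a,c} | --b--▸ u3, --d--▸ u4
  u2 = c.(b.0\{c})\{c} | (c.b.0)\{a,c} | --c--▸ u4
  u3 = 0\{c}\{c} | (d.c.b.0)\{a,c} | --d--▸ u5
  u4 = (b.0\{c})\{c} | (c.b.0)\{a,c} | --b--▸ u5
  u5 = 0\{c}\{c} | (c.b.0)\{a,c} | deadlocked
LTS(Q): 6 reachable states
  v0 = c.(b.0\{c})\{c} | ((d.c.b.0)\{a,c} + 0) | --c--▸ v1, --d--▸ v2
  v1 = (b.0\{c})\{c} | ((d.c.b.0)\{a,c} + 0) | --b--▸ v3, --d--▸ v4
  v2 = c.(b.0\{c})\{c} | (c.b.0)\{a,c} | --c--▸ v4
  v3 = 0\{c}\{c} | ((d.c.b.0)\{a,c} + 0) | --d--▸ v5
  v4 = (b.0\{c})\{c} | (c.b.0)\{a,c} | --b--▸ v5
  v5 = 0\{c}\{c} | (c.b.0)\{a,c} | deadlocked
Coarsest stable partition (strong bisimilarity classes):
  B0 = {u0, v0}
  B1 = {u1, v1}
  B2 = {u4, v4}
  B3 = {u5, v5}
  B4 = {u3, v3}
  B5 = {u2, v2}
u0 ∈ B0, v0 ∈ B0 → same block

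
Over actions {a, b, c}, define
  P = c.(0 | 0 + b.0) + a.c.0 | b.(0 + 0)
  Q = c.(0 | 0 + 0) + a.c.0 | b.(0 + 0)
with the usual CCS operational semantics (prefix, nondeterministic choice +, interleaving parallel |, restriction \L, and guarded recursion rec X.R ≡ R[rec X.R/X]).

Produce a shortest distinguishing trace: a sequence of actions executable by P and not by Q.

LTS(P): 8 reachable states
  u0 = c.(0 | 0 + b.0) + a.c.0 | b.(0 + 0) → =a=> u1, =b=> u2, =c=> u3
  u1 = c.0 | b.(0 + 0) → =b=> u4, =c=> u5
  u2 = a.c.0 | (0 + 0) → =a=> u4
  u3 = 0 | 0 + b.0 → =b=> u6
  u4 = c.0 | (0 + 0) → =c=> u7
  u5 = 0 | b.(0 + 0) → =b=> u7
  u6 = 0 → deadlocked
  u7 = 0 | (0 + 0) → deadlocked
LTS(Q): 7 reachable states
  v0 = c.(0 | 0 + 0) + a.c.0 | b.(0 + 0) → =a=> v1, =b=> v2, =c=> v3
  v1 = c.0 | b.(0 + 0) → =b=> v4, =c=> v5
  v2 = a.c.0 | (0 + 0) → =a=> v4
  v3 = 0 | 0 + 0 → deadlocked
  v4 = c.0 | (0 + 0) → =c=> v6
  v5 = 0 | b.(0 + 0) → =b=> v6
  v6 = 0 | (0 + 0) → deadlocked
Run σ = ⟨cb⟩ on P: start {u0}
  [1] c ⇒ {u3}
  [2] b ⇒ {u6}
  P completes σ.
Run σ = ⟨cb⟩ on Q: start {v0}
  [1] c ⇒ {v3}
  [2] b ⇒ ∅ (Q stuck)

cb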